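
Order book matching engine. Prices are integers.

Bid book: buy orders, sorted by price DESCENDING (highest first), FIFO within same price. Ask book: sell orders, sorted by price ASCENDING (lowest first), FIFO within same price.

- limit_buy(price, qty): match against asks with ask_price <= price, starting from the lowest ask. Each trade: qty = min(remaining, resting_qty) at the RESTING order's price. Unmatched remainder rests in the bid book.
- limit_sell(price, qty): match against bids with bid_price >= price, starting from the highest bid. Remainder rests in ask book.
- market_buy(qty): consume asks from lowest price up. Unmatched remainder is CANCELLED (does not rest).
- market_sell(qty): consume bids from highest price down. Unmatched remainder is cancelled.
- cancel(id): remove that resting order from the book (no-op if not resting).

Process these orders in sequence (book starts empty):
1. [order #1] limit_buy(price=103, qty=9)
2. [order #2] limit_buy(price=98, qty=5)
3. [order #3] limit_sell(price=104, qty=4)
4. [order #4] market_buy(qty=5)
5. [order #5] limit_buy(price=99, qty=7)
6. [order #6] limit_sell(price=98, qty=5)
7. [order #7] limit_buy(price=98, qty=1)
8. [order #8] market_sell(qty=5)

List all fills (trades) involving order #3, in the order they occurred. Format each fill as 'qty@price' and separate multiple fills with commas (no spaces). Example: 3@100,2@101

After op 1 [order #1] limit_buy(price=103, qty=9): fills=none; bids=[#1:9@103] asks=[-]
After op 2 [order #2] limit_buy(price=98, qty=5): fills=none; bids=[#1:9@103 #2:5@98] asks=[-]
After op 3 [order #3] limit_sell(price=104, qty=4): fills=none; bids=[#1:9@103 #2:5@98] asks=[#3:4@104]
After op 4 [order #4] market_buy(qty=5): fills=#4x#3:4@104; bids=[#1:9@103 #2:5@98] asks=[-]
After op 5 [order #5] limit_buy(price=99, qty=7): fills=none; bids=[#1:9@103 #5:7@99 #2:5@98] asks=[-]
After op 6 [order #6] limit_sell(price=98, qty=5): fills=#1x#6:5@103; bids=[#1:4@103 #5:7@99 #2:5@98] asks=[-]
After op 7 [order #7] limit_buy(price=98, qty=1): fills=none; bids=[#1:4@103 #5:7@99 #2:5@98 #7:1@98] asks=[-]
After op 8 [order #8] market_sell(qty=5): fills=#1x#8:4@103 #5x#8:1@99; bids=[#5:6@99 #2:5@98 #7:1@98] asks=[-]

Answer: 4@104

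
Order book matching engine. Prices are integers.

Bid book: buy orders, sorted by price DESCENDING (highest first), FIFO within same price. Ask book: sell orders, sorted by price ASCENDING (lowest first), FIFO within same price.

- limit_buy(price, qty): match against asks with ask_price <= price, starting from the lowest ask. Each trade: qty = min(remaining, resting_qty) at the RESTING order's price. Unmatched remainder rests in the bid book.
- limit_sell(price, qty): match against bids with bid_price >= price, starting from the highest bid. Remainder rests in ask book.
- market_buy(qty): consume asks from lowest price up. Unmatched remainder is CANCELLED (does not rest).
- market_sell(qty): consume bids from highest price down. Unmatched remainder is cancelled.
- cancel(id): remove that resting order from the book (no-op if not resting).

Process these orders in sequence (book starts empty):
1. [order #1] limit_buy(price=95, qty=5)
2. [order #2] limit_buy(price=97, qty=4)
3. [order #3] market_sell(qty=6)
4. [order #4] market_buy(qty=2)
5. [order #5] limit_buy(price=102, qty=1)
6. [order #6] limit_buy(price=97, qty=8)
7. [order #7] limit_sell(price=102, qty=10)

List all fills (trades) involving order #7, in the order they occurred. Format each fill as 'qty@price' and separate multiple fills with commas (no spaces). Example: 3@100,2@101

Answer: 1@102

Derivation:
After op 1 [order #1] limit_buy(price=95, qty=5): fills=none; bids=[#1:5@95] asks=[-]
After op 2 [order #2] limit_buy(price=97, qty=4): fills=none; bids=[#2:4@97 #1:5@95] asks=[-]
After op 3 [order #3] market_sell(qty=6): fills=#2x#3:4@97 #1x#3:2@95; bids=[#1:3@95] asks=[-]
After op 4 [order #4] market_buy(qty=2): fills=none; bids=[#1:3@95] asks=[-]
After op 5 [order #5] limit_buy(price=102, qty=1): fills=none; bids=[#5:1@102 #1:3@95] asks=[-]
After op 6 [order #6] limit_buy(price=97, qty=8): fills=none; bids=[#5:1@102 #6:8@97 #1:3@95] asks=[-]
After op 7 [order #7] limit_sell(price=102, qty=10): fills=#5x#7:1@102; bids=[#6:8@97 #1:3@95] asks=[#7:9@102]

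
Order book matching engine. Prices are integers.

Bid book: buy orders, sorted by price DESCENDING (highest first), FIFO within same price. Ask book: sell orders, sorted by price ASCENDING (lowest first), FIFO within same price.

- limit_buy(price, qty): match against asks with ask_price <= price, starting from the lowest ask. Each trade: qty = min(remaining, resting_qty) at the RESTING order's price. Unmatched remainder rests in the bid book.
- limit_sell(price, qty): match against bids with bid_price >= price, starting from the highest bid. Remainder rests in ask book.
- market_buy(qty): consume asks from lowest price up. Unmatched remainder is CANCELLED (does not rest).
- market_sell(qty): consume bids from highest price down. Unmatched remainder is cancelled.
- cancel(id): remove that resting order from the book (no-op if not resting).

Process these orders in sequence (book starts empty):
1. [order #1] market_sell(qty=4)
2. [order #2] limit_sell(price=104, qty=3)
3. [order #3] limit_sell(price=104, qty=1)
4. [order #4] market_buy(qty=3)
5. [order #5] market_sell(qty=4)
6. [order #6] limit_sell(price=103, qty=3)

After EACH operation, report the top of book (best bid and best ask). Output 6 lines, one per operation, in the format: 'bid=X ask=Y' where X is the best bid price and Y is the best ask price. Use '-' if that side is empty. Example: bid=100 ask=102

Answer: bid=- ask=-
bid=- ask=104
bid=- ask=104
bid=- ask=104
bid=- ask=104
bid=- ask=103

Derivation:
After op 1 [order #1] market_sell(qty=4): fills=none; bids=[-] asks=[-]
After op 2 [order #2] limit_sell(price=104, qty=3): fills=none; bids=[-] asks=[#2:3@104]
After op 3 [order #3] limit_sell(price=104, qty=1): fills=none; bids=[-] asks=[#2:3@104 #3:1@104]
After op 4 [order #4] market_buy(qty=3): fills=#4x#2:3@104; bids=[-] asks=[#3:1@104]
After op 5 [order #5] market_sell(qty=4): fills=none; bids=[-] asks=[#3:1@104]
After op 6 [order #6] limit_sell(price=103, qty=3): fills=none; bids=[-] asks=[#6:3@103 #3:1@104]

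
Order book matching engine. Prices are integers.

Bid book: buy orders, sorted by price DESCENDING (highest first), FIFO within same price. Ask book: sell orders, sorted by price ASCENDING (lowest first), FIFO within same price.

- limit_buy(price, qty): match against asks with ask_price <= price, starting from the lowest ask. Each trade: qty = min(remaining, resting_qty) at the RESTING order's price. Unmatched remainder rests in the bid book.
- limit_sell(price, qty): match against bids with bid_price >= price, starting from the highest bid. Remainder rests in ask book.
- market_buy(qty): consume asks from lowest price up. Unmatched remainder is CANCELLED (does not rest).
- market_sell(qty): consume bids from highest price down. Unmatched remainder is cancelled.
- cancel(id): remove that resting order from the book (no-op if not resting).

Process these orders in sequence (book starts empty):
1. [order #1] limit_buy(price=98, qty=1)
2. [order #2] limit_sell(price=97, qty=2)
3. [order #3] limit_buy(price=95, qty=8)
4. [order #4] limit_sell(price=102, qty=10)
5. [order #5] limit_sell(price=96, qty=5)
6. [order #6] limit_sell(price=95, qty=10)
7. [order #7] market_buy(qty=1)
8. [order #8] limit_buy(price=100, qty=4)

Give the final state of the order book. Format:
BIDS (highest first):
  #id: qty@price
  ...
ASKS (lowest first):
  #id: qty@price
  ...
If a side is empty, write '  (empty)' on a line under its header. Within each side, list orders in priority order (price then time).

After op 1 [order #1] limit_buy(price=98, qty=1): fills=none; bids=[#1:1@98] asks=[-]
After op 2 [order #2] limit_sell(price=97, qty=2): fills=#1x#2:1@98; bids=[-] asks=[#2:1@97]
After op 3 [order #3] limit_buy(price=95, qty=8): fills=none; bids=[#3:8@95] asks=[#2:1@97]
After op 4 [order #4] limit_sell(price=102, qty=10): fills=none; bids=[#3:8@95] asks=[#2:1@97 #4:10@102]
After op 5 [order #5] limit_sell(price=96, qty=5): fills=none; bids=[#3:8@95] asks=[#5:5@96 #2:1@97 #4:10@102]
After op 6 [order #6] limit_sell(price=95, qty=10): fills=#3x#6:8@95; bids=[-] asks=[#6:2@95 #5:5@96 #2:1@97 #4:10@102]
After op 7 [order #7] market_buy(qty=1): fills=#7x#6:1@95; bids=[-] asks=[#6:1@95 #5:5@96 #2:1@97 #4:10@102]
After op 8 [order #8] limit_buy(price=100, qty=4): fills=#8x#6:1@95 #8x#5:3@96; bids=[-] asks=[#5:2@96 #2:1@97 #4:10@102]

Answer: BIDS (highest first):
  (empty)
ASKS (lowest first):
  #5: 2@96
  #2: 1@97
  #4: 10@102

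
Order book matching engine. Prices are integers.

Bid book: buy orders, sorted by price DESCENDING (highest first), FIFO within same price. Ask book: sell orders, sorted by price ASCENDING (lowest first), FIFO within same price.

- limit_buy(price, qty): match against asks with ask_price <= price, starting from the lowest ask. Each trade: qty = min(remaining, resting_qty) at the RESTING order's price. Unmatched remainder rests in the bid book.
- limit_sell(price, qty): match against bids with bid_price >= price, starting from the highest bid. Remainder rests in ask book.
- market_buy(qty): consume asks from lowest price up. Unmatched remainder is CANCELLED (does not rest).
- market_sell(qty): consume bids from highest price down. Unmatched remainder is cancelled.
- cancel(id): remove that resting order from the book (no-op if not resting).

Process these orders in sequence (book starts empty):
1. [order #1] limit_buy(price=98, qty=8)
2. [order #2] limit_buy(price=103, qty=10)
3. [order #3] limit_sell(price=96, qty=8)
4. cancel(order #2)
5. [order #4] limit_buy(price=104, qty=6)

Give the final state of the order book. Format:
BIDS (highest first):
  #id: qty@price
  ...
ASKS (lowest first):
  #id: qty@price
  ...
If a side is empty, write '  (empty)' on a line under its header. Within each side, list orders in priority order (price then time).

Answer: BIDS (highest first):
  #4: 6@104
  #1: 8@98
ASKS (lowest first):
  (empty)

Derivation:
After op 1 [order #1] limit_buy(price=98, qty=8): fills=none; bids=[#1:8@98] asks=[-]
After op 2 [order #2] limit_buy(price=103, qty=10): fills=none; bids=[#2:10@103 #1:8@98] asks=[-]
After op 3 [order #3] limit_sell(price=96, qty=8): fills=#2x#3:8@103; bids=[#2:2@103 #1:8@98] asks=[-]
After op 4 cancel(order #2): fills=none; bids=[#1:8@98] asks=[-]
After op 5 [order #4] limit_buy(price=104, qty=6): fills=none; bids=[#4:6@104 #1:8@98] asks=[-]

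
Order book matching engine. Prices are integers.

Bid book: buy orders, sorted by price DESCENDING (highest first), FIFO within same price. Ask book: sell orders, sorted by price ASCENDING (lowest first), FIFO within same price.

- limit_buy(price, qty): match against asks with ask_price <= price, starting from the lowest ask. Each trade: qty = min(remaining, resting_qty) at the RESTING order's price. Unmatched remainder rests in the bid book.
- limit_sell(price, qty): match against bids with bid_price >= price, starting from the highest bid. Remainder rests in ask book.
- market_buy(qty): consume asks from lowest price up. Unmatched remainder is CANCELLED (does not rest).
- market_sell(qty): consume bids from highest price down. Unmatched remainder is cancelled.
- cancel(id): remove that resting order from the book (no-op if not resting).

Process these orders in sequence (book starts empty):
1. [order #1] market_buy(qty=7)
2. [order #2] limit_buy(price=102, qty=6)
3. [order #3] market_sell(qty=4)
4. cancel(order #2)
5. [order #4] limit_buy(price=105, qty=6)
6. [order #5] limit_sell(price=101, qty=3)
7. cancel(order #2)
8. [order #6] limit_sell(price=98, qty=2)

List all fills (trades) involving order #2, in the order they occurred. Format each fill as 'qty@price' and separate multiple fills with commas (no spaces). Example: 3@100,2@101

After op 1 [order #1] market_buy(qty=7): fills=none; bids=[-] asks=[-]
After op 2 [order #2] limit_buy(price=102, qty=6): fills=none; bids=[#2:6@102] asks=[-]
After op 3 [order #3] market_sell(qty=4): fills=#2x#3:4@102; bids=[#2:2@102] asks=[-]
After op 4 cancel(order #2): fills=none; bids=[-] asks=[-]
After op 5 [order #4] limit_buy(price=105, qty=6): fills=none; bids=[#4:6@105] asks=[-]
After op 6 [order #5] limit_sell(price=101, qty=3): fills=#4x#5:3@105; bids=[#4:3@105] asks=[-]
After op 7 cancel(order #2): fills=none; bids=[#4:3@105] asks=[-]
After op 8 [order #6] limit_sell(price=98, qty=2): fills=#4x#6:2@105; bids=[#4:1@105] asks=[-]

Answer: 4@102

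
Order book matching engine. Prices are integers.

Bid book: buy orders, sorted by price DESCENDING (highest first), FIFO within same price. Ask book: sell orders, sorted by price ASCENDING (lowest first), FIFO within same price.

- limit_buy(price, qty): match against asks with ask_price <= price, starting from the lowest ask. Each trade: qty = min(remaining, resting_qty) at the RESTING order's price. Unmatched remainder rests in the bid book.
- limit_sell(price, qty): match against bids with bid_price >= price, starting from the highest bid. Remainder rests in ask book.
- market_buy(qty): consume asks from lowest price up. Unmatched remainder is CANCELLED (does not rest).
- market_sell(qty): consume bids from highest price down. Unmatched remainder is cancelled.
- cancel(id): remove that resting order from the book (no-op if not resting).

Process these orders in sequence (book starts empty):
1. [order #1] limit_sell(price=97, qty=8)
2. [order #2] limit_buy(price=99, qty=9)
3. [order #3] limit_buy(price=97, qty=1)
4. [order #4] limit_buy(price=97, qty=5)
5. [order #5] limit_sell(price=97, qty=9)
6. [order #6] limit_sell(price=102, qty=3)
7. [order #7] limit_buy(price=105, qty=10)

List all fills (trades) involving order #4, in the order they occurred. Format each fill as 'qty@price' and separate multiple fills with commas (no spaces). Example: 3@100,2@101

Answer: 5@97

Derivation:
After op 1 [order #1] limit_sell(price=97, qty=8): fills=none; bids=[-] asks=[#1:8@97]
After op 2 [order #2] limit_buy(price=99, qty=9): fills=#2x#1:8@97; bids=[#2:1@99] asks=[-]
After op 3 [order #3] limit_buy(price=97, qty=1): fills=none; bids=[#2:1@99 #3:1@97] asks=[-]
After op 4 [order #4] limit_buy(price=97, qty=5): fills=none; bids=[#2:1@99 #3:1@97 #4:5@97] asks=[-]
After op 5 [order #5] limit_sell(price=97, qty=9): fills=#2x#5:1@99 #3x#5:1@97 #4x#5:5@97; bids=[-] asks=[#5:2@97]
After op 6 [order #6] limit_sell(price=102, qty=3): fills=none; bids=[-] asks=[#5:2@97 #6:3@102]
After op 7 [order #7] limit_buy(price=105, qty=10): fills=#7x#5:2@97 #7x#6:3@102; bids=[#7:5@105] asks=[-]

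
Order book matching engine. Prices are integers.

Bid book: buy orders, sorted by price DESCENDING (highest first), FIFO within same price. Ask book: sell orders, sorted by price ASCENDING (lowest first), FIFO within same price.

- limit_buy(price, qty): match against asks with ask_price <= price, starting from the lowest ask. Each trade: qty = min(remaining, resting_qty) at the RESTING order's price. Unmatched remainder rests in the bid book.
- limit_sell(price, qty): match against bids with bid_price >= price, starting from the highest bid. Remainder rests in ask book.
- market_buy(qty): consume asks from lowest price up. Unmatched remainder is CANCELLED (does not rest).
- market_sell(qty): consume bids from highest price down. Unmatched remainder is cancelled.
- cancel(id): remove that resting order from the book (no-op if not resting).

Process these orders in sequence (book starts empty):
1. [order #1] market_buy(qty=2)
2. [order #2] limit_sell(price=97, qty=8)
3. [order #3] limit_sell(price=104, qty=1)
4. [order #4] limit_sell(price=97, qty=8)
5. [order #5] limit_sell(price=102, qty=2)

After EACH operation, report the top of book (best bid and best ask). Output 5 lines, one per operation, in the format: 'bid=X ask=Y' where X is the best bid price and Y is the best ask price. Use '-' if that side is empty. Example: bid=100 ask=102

After op 1 [order #1] market_buy(qty=2): fills=none; bids=[-] asks=[-]
After op 2 [order #2] limit_sell(price=97, qty=8): fills=none; bids=[-] asks=[#2:8@97]
After op 3 [order #3] limit_sell(price=104, qty=1): fills=none; bids=[-] asks=[#2:8@97 #3:1@104]
After op 4 [order #4] limit_sell(price=97, qty=8): fills=none; bids=[-] asks=[#2:8@97 #4:8@97 #3:1@104]
After op 5 [order #5] limit_sell(price=102, qty=2): fills=none; bids=[-] asks=[#2:8@97 #4:8@97 #5:2@102 #3:1@104]

Answer: bid=- ask=-
bid=- ask=97
bid=- ask=97
bid=- ask=97
bid=- ask=97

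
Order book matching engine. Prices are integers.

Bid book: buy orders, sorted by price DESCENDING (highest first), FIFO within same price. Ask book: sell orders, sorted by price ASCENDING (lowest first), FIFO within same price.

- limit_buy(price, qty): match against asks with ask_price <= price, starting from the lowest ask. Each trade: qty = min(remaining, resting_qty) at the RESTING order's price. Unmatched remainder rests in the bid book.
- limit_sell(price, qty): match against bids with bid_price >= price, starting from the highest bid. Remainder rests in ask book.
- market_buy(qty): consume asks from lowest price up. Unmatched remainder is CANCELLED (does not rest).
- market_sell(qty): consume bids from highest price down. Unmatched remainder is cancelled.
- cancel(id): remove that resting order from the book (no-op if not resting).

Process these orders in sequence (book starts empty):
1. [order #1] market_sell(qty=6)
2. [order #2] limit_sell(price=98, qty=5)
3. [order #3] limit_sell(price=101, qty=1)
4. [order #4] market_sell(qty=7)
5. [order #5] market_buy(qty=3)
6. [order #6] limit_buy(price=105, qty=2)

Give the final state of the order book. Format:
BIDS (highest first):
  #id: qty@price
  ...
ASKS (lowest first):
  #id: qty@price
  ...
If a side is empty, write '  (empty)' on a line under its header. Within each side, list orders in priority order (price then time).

After op 1 [order #1] market_sell(qty=6): fills=none; bids=[-] asks=[-]
After op 2 [order #2] limit_sell(price=98, qty=5): fills=none; bids=[-] asks=[#2:5@98]
After op 3 [order #3] limit_sell(price=101, qty=1): fills=none; bids=[-] asks=[#2:5@98 #3:1@101]
After op 4 [order #4] market_sell(qty=7): fills=none; bids=[-] asks=[#2:5@98 #3:1@101]
After op 5 [order #5] market_buy(qty=3): fills=#5x#2:3@98; bids=[-] asks=[#2:2@98 #3:1@101]
After op 6 [order #6] limit_buy(price=105, qty=2): fills=#6x#2:2@98; bids=[-] asks=[#3:1@101]

Answer: BIDS (highest first):
  (empty)
ASKS (lowest first):
  #3: 1@101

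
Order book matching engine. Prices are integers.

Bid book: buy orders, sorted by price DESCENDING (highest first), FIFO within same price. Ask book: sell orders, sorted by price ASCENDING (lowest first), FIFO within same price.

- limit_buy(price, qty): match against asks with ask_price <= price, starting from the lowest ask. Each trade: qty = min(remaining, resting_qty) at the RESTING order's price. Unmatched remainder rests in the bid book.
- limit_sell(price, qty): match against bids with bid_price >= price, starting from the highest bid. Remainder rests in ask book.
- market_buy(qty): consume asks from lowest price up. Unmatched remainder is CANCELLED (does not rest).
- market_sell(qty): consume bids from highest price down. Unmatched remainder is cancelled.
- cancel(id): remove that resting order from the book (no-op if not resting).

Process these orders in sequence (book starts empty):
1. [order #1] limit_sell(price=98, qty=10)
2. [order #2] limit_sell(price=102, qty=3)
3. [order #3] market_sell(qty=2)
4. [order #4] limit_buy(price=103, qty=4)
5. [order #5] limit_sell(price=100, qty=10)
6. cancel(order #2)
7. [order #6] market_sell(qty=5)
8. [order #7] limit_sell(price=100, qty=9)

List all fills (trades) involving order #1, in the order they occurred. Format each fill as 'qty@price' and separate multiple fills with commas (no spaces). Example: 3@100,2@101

After op 1 [order #1] limit_sell(price=98, qty=10): fills=none; bids=[-] asks=[#1:10@98]
After op 2 [order #2] limit_sell(price=102, qty=3): fills=none; bids=[-] asks=[#1:10@98 #2:3@102]
After op 3 [order #3] market_sell(qty=2): fills=none; bids=[-] asks=[#1:10@98 #2:3@102]
After op 4 [order #4] limit_buy(price=103, qty=4): fills=#4x#1:4@98; bids=[-] asks=[#1:6@98 #2:3@102]
After op 5 [order #5] limit_sell(price=100, qty=10): fills=none; bids=[-] asks=[#1:6@98 #5:10@100 #2:3@102]
After op 6 cancel(order #2): fills=none; bids=[-] asks=[#1:6@98 #5:10@100]
After op 7 [order #6] market_sell(qty=5): fills=none; bids=[-] asks=[#1:6@98 #5:10@100]
After op 8 [order #7] limit_sell(price=100, qty=9): fills=none; bids=[-] asks=[#1:6@98 #5:10@100 #7:9@100]

Answer: 4@98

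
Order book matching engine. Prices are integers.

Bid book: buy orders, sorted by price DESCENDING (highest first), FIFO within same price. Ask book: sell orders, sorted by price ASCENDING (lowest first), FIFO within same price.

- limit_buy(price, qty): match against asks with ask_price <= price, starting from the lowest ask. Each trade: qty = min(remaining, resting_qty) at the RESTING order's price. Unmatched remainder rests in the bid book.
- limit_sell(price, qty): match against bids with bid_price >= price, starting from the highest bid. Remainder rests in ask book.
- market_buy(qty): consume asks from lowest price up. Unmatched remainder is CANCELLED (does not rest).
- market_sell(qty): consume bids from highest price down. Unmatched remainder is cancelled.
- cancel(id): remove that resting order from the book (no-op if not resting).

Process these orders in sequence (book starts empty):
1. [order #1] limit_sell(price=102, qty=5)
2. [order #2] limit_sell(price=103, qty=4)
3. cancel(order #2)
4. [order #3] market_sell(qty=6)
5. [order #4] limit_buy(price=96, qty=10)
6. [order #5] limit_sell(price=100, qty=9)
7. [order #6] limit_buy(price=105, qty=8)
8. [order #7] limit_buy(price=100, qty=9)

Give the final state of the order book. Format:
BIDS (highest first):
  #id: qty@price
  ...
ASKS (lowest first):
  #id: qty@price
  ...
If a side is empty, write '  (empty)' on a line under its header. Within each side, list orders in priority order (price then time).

After op 1 [order #1] limit_sell(price=102, qty=5): fills=none; bids=[-] asks=[#1:5@102]
After op 2 [order #2] limit_sell(price=103, qty=4): fills=none; bids=[-] asks=[#1:5@102 #2:4@103]
After op 3 cancel(order #2): fills=none; bids=[-] asks=[#1:5@102]
After op 4 [order #3] market_sell(qty=6): fills=none; bids=[-] asks=[#1:5@102]
After op 5 [order #4] limit_buy(price=96, qty=10): fills=none; bids=[#4:10@96] asks=[#1:5@102]
After op 6 [order #5] limit_sell(price=100, qty=9): fills=none; bids=[#4:10@96] asks=[#5:9@100 #1:5@102]
After op 7 [order #6] limit_buy(price=105, qty=8): fills=#6x#5:8@100; bids=[#4:10@96] asks=[#5:1@100 #1:5@102]
After op 8 [order #7] limit_buy(price=100, qty=9): fills=#7x#5:1@100; bids=[#7:8@100 #4:10@96] asks=[#1:5@102]

Answer: BIDS (highest first):
  #7: 8@100
  #4: 10@96
ASKS (lowest first):
  #1: 5@102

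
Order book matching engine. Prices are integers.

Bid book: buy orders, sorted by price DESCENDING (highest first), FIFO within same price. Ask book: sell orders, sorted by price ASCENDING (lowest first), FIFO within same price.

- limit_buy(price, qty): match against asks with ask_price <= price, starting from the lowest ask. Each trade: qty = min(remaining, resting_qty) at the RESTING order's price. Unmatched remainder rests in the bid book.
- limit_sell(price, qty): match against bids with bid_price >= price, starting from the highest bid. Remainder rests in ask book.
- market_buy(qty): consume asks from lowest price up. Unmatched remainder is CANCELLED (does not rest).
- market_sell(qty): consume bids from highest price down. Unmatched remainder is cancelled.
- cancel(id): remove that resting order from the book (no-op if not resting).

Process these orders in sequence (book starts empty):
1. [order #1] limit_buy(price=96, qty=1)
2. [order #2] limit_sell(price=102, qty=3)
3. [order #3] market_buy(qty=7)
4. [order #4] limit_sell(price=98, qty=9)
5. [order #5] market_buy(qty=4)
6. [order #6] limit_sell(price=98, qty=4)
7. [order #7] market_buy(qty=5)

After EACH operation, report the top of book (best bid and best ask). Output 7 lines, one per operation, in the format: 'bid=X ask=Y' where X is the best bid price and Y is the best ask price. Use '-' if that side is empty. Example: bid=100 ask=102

After op 1 [order #1] limit_buy(price=96, qty=1): fills=none; bids=[#1:1@96] asks=[-]
After op 2 [order #2] limit_sell(price=102, qty=3): fills=none; bids=[#1:1@96] asks=[#2:3@102]
After op 3 [order #3] market_buy(qty=7): fills=#3x#2:3@102; bids=[#1:1@96] asks=[-]
After op 4 [order #4] limit_sell(price=98, qty=9): fills=none; bids=[#1:1@96] asks=[#4:9@98]
After op 5 [order #5] market_buy(qty=4): fills=#5x#4:4@98; bids=[#1:1@96] asks=[#4:5@98]
After op 6 [order #6] limit_sell(price=98, qty=4): fills=none; bids=[#1:1@96] asks=[#4:5@98 #6:4@98]
After op 7 [order #7] market_buy(qty=5): fills=#7x#4:5@98; bids=[#1:1@96] asks=[#6:4@98]

Answer: bid=96 ask=-
bid=96 ask=102
bid=96 ask=-
bid=96 ask=98
bid=96 ask=98
bid=96 ask=98
bid=96 ask=98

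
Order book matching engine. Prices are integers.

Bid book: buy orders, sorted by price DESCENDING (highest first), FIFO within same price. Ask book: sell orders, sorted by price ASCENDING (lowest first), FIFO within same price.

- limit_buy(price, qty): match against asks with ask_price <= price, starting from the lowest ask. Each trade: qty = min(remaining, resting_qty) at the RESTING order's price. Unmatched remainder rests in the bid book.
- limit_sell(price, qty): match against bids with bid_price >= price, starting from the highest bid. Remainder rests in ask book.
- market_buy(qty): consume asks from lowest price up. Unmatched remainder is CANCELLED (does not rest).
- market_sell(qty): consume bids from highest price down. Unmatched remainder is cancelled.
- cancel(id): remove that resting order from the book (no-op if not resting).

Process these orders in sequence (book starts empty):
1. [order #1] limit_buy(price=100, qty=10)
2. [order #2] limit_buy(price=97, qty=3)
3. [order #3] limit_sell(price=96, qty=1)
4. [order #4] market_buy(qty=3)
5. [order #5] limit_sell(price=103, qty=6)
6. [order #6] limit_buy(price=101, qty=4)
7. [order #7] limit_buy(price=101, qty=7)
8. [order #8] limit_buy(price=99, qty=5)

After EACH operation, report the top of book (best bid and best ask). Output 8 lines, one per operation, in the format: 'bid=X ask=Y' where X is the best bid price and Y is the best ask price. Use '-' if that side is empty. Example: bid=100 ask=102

After op 1 [order #1] limit_buy(price=100, qty=10): fills=none; bids=[#1:10@100] asks=[-]
After op 2 [order #2] limit_buy(price=97, qty=3): fills=none; bids=[#1:10@100 #2:3@97] asks=[-]
After op 3 [order #3] limit_sell(price=96, qty=1): fills=#1x#3:1@100; bids=[#1:9@100 #2:3@97] asks=[-]
After op 4 [order #4] market_buy(qty=3): fills=none; bids=[#1:9@100 #2:3@97] asks=[-]
After op 5 [order #5] limit_sell(price=103, qty=6): fills=none; bids=[#1:9@100 #2:3@97] asks=[#5:6@103]
After op 6 [order #6] limit_buy(price=101, qty=4): fills=none; bids=[#6:4@101 #1:9@100 #2:3@97] asks=[#5:6@103]
After op 7 [order #7] limit_buy(price=101, qty=7): fills=none; bids=[#6:4@101 #7:7@101 #1:9@100 #2:3@97] asks=[#5:6@103]
After op 8 [order #8] limit_buy(price=99, qty=5): fills=none; bids=[#6:4@101 #7:7@101 #1:9@100 #8:5@99 #2:3@97] asks=[#5:6@103]

Answer: bid=100 ask=-
bid=100 ask=-
bid=100 ask=-
bid=100 ask=-
bid=100 ask=103
bid=101 ask=103
bid=101 ask=103
bid=101 ask=103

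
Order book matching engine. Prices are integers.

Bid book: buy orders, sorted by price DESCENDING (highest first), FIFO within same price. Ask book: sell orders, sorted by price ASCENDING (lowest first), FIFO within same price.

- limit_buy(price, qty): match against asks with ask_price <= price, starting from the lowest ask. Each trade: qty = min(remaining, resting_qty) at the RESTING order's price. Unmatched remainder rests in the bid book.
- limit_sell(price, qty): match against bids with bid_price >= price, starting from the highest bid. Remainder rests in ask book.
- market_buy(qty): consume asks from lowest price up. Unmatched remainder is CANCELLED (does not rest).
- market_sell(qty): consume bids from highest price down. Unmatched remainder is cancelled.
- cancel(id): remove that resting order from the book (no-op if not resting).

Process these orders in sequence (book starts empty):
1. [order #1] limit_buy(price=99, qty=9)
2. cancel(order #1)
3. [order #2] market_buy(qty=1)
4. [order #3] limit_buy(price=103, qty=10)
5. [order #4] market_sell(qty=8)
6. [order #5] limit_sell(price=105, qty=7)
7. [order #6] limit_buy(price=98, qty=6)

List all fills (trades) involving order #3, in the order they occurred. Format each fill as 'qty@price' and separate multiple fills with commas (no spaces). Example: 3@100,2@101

Answer: 8@103

Derivation:
After op 1 [order #1] limit_buy(price=99, qty=9): fills=none; bids=[#1:9@99] asks=[-]
After op 2 cancel(order #1): fills=none; bids=[-] asks=[-]
After op 3 [order #2] market_buy(qty=1): fills=none; bids=[-] asks=[-]
After op 4 [order #3] limit_buy(price=103, qty=10): fills=none; bids=[#3:10@103] asks=[-]
After op 5 [order #4] market_sell(qty=8): fills=#3x#4:8@103; bids=[#3:2@103] asks=[-]
After op 6 [order #5] limit_sell(price=105, qty=7): fills=none; bids=[#3:2@103] asks=[#5:7@105]
After op 7 [order #6] limit_buy(price=98, qty=6): fills=none; bids=[#3:2@103 #6:6@98] asks=[#5:7@105]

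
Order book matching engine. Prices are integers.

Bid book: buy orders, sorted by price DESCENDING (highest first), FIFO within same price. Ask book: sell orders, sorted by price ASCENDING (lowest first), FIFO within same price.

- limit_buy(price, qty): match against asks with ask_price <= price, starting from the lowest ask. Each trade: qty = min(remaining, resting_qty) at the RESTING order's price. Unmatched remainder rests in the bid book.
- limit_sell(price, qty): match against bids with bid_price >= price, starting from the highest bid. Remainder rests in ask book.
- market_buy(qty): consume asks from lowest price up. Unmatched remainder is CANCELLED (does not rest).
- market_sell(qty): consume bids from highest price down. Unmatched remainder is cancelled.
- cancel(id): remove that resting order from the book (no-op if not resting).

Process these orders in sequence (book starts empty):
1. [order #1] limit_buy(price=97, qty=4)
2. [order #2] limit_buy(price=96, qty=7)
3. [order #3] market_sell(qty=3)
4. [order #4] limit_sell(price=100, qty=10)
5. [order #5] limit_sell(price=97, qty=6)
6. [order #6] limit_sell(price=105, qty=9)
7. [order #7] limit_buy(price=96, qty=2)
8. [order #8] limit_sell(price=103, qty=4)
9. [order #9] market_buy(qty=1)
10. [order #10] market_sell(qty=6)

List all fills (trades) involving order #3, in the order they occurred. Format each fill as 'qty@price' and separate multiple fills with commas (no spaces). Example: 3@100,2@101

Answer: 3@97

Derivation:
After op 1 [order #1] limit_buy(price=97, qty=4): fills=none; bids=[#1:4@97] asks=[-]
After op 2 [order #2] limit_buy(price=96, qty=7): fills=none; bids=[#1:4@97 #2:7@96] asks=[-]
After op 3 [order #3] market_sell(qty=3): fills=#1x#3:3@97; bids=[#1:1@97 #2:7@96] asks=[-]
After op 4 [order #4] limit_sell(price=100, qty=10): fills=none; bids=[#1:1@97 #2:7@96] asks=[#4:10@100]
After op 5 [order #5] limit_sell(price=97, qty=6): fills=#1x#5:1@97; bids=[#2:7@96] asks=[#5:5@97 #4:10@100]
After op 6 [order #6] limit_sell(price=105, qty=9): fills=none; bids=[#2:7@96] asks=[#5:5@97 #4:10@100 #6:9@105]
After op 7 [order #7] limit_buy(price=96, qty=2): fills=none; bids=[#2:7@96 #7:2@96] asks=[#5:5@97 #4:10@100 #6:9@105]
After op 8 [order #8] limit_sell(price=103, qty=4): fills=none; bids=[#2:7@96 #7:2@96] asks=[#5:5@97 #4:10@100 #8:4@103 #6:9@105]
After op 9 [order #9] market_buy(qty=1): fills=#9x#5:1@97; bids=[#2:7@96 #7:2@96] asks=[#5:4@97 #4:10@100 #8:4@103 #6:9@105]
After op 10 [order #10] market_sell(qty=6): fills=#2x#10:6@96; bids=[#2:1@96 #7:2@96] asks=[#5:4@97 #4:10@100 #8:4@103 #6:9@105]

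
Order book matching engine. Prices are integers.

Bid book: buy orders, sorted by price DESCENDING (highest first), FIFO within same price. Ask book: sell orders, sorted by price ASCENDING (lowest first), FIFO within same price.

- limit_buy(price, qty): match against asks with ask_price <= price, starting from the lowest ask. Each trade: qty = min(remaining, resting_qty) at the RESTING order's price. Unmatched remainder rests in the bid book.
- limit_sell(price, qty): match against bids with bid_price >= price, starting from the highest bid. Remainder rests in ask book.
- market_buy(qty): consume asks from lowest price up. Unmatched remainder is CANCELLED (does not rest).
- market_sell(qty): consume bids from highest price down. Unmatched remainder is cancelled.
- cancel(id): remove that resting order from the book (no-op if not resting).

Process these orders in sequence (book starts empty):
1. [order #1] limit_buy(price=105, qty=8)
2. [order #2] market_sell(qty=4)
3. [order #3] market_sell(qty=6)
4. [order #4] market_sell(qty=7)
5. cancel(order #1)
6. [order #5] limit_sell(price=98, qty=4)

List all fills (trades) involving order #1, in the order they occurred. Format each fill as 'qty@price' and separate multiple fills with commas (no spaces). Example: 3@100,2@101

After op 1 [order #1] limit_buy(price=105, qty=8): fills=none; bids=[#1:8@105] asks=[-]
After op 2 [order #2] market_sell(qty=4): fills=#1x#2:4@105; bids=[#1:4@105] asks=[-]
After op 3 [order #3] market_sell(qty=6): fills=#1x#3:4@105; bids=[-] asks=[-]
After op 4 [order #4] market_sell(qty=7): fills=none; bids=[-] asks=[-]
After op 5 cancel(order #1): fills=none; bids=[-] asks=[-]
After op 6 [order #5] limit_sell(price=98, qty=4): fills=none; bids=[-] asks=[#5:4@98]

Answer: 4@105,4@105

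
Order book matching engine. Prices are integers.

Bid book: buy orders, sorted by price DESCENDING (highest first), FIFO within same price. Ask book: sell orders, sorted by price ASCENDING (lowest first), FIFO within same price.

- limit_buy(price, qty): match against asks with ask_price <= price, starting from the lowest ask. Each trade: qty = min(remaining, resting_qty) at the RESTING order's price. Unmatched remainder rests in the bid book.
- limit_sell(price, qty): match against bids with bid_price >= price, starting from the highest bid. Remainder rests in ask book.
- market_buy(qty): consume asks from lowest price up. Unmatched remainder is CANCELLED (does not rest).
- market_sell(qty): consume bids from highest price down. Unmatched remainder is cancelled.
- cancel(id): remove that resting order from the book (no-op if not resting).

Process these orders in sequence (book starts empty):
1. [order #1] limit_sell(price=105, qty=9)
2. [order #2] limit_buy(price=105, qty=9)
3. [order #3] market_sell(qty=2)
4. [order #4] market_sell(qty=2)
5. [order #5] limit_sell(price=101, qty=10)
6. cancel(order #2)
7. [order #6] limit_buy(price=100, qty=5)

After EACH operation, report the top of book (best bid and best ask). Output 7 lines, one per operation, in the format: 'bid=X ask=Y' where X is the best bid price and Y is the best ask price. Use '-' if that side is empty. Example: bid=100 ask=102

After op 1 [order #1] limit_sell(price=105, qty=9): fills=none; bids=[-] asks=[#1:9@105]
After op 2 [order #2] limit_buy(price=105, qty=9): fills=#2x#1:9@105; bids=[-] asks=[-]
After op 3 [order #3] market_sell(qty=2): fills=none; bids=[-] asks=[-]
After op 4 [order #4] market_sell(qty=2): fills=none; bids=[-] asks=[-]
After op 5 [order #5] limit_sell(price=101, qty=10): fills=none; bids=[-] asks=[#5:10@101]
After op 6 cancel(order #2): fills=none; bids=[-] asks=[#5:10@101]
After op 7 [order #6] limit_buy(price=100, qty=5): fills=none; bids=[#6:5@100] asks=[#5:10@101]

Answer: bid=- ask=105
bid=- ask=-
bid=- ask=-
bid=- ask=-
bid=- ask=101
bid=- ask=101
bid=100 ask=101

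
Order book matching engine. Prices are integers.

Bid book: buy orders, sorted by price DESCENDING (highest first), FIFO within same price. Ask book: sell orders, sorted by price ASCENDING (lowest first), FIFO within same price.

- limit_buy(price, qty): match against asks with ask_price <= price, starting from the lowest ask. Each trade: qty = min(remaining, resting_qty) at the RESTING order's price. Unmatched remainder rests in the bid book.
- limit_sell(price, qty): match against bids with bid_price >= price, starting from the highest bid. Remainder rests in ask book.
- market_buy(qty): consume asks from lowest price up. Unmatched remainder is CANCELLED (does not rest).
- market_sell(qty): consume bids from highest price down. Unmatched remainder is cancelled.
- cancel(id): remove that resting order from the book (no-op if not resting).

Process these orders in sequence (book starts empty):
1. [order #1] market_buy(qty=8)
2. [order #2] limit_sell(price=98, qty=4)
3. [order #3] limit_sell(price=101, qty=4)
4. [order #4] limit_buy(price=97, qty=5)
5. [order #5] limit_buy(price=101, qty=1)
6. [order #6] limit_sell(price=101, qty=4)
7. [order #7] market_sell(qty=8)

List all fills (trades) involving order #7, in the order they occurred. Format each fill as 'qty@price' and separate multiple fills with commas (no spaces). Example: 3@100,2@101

After op 1 [order #1] market_buy(qty=8): fills=none; bids=[-] asks=[-]
After op 2 [order #2] limit_sell(price=98, qty=4): fills=none; bids=[-] asks=[#2:4@98]
After op 3 [order #3] limit_sell(price=101, qty=4): fills=none; bids=[-] asks=[#2:4@98 #3:4@101]
After op 4 [order #4] limit_buy(price=97, qty=5): fills=none; bids=[#4:5@97] asks=[#2:4@98 #3:4@101]
After op 5 [order #5] limit_buy(price=101, qty=1): fills=#5x#2:1@98; bids=[#4:5@97] asks=[#2:3@98 #3:4@101]
After op 6 [order #6] limit_sell(price=101, qty=4): fills=none; bids=[#4:5@97] asks=[#2:3@98 #3:4@101 #6:4@101]
After op 7 [order #7] market_sell(qty=8): fills=#4x#7:5@97; bids=[-] asks=[#2:3@98 #3:4@101 #6:4@101]

Answer: 5@97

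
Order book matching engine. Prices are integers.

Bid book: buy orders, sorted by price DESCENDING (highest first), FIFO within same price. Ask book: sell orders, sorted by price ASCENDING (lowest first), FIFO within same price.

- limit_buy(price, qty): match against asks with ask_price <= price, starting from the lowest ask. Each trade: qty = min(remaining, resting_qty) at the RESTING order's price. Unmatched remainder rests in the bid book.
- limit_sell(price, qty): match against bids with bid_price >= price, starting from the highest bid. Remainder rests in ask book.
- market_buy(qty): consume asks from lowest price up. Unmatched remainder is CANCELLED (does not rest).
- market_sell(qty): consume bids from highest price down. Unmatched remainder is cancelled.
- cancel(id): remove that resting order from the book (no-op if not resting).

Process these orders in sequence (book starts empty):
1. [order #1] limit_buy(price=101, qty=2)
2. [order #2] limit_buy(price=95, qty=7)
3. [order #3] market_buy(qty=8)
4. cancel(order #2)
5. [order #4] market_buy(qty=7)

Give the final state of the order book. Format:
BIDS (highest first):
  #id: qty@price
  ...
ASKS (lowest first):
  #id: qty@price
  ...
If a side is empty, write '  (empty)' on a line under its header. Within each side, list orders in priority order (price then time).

After op 1 [order #1] limit_buy(price=101, qty=2): fills=none; bids=[#1:2@101] asks=[-]
After op 2 [order #2] limit_buy(price=95, qty=7): fills=none; bids=[#1:2@101 #2:7@95] asks=[-]
After op 3 [order #3] market_buy(qty=8): fills=none; bids=[#1:2@101 #2:7@95] asks=[-]
After op 4 cancel(order #2): fills=none; bids=[#1:2@101] asks=[-]
After op 5 [order #4] market_buy(qty=7): fills=none; bids=[#1:2@101] asks=[-]

Answer: BIDS (highest first):
  #1: 2@101
ASKS (lowest first):
  (empty)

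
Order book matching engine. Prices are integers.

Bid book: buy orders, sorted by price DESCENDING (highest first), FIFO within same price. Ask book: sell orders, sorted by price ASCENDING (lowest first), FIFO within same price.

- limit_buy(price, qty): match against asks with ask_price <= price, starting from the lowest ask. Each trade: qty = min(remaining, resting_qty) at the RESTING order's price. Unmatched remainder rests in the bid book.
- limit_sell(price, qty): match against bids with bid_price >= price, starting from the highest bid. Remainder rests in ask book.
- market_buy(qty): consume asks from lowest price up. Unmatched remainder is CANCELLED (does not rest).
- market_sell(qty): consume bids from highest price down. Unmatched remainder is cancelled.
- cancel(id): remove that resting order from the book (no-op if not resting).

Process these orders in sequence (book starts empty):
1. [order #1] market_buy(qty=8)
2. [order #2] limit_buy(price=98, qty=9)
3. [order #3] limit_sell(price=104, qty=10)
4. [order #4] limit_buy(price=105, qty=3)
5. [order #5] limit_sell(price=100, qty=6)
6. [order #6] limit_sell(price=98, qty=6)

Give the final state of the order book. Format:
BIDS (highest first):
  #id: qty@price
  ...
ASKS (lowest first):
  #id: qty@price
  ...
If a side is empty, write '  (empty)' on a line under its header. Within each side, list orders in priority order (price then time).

Answer: BIDS (highest first):
  #2: 3@98
ASKS (lowest first):
  #5: 6@100
  #3: 7@104

Derivation:
After op 1 [order #1] market_buy(qty=8): fills=none; bids=[-] asks=[-]
After op 2 [order #2] limit_buy(price=98, qty=9): fills=none; bids=[#2:9@98] asks=[-]
After op 3 [order #3] limit_sell(price=104, qty=10): fills=none; bids=[#2:9@98] asks=[#3:10@104]
After op 4 [order #4] limit_buy(price=105, qty=3): fills=#4x#3:3@104; bids=[#2:9@98] asks=[#3:7@104]
After op 5 [order #5] limit_sell(price=100, qty=6): fills=none; bids=[#2:9@98] asks=[#5:6@100 #3:7@104]
After op 6 [order #6] limit_sell(price=98, qty=6): fills=#2x#6:6@98; bids=[#2:3@98] asks=[#5:6@100 #3:7@104]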